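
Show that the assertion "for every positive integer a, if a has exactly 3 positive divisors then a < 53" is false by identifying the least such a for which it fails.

For a = 4, 9, 25, 49 the conclusion holds.
a = 121: τ(121) = 3; 121 ≥ 53.
Hence a = 121 is a counterexample.

a = 121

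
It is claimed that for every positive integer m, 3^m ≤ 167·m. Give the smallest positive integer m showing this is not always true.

For m = 1, 2, 3, 4, 5, 6 the conclusion holds.
m = 7: 3^m = 2187 and 167·m = 1169, so 2187 > 1169.

m = 7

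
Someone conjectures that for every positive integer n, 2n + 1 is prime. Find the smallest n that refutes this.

n = 4

n = 1: 2n + 1 = 3, prime.
n = 2: 2n + 1 = 5, prime.
n = 3: 2n + 1 = 7, prime.
n = 4: 2n + 1 = 9 = 3 × 3, composite.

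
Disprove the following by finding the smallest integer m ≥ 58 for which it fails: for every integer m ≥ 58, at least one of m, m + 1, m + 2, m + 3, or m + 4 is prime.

We need the least integer m ≥ 58 for which m, m + 1, m + 2, m + 3, m + 4 are all composite.
For m = 58, 59, 60, 61 the conclusion holds.
m = 62: 62 = 2 × 31; 63 = 3 × 21; 64 = 2 × 32; 65 = 5 × 13; 66 = 2 × 33 — all composite.
Hence m = 62 is a counterexample.

m = 62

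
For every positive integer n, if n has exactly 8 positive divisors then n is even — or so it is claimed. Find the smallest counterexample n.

Check each positive integer n in order until n has exactly 8 positive divisors but n is odd.
For n = 24, 30, 40, 42, …, 88, 102, 104 the conclusion holds.
n = 105: divisors of 105: 1, 3, 5, 7, 15, 21, 35, 105; 105 is odd.
So n = 105 is the smallest counterexample.

n = 105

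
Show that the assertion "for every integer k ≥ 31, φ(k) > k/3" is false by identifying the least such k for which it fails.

k = 36

For k = 31, 32, 33, 34, 35 the conclusion holds.
k = 36: φ(36) = 12 and 36/3 = 12, so φ(36) ≤ 36/3.
Hence k = 36 is a counterexample.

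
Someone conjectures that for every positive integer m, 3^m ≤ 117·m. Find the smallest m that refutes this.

m = 6

Check each positive integer m in order until 3^m > 117·m.
m = 1: 3^m = 3 and 117·m = 117, so 3 ≤ 117.
m = 2: 3^m = 9 and 117·m = 234, so 9 ≤ 234.
m = 3: 3^m = 27 and 117·m = 351, so 27 ≤ 351.
m = 4: 3^m = 81 and 117·m = 468, so 81 ≤ 468.
m = 5: 3^m = 243 and 117·m = 585, so 243 ≤ 585.
m = 6: 3^m = 729 and 117·m = 702, so 729 > 702.
Thus m = 6 disproves the claim, and no smaller m works.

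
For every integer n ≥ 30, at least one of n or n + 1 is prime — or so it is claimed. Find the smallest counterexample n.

n = 32

We need the least integer n ≥ 30 for which n, n + 1 are both composite.
For n = 30, 31 the conclusion holds.
n = 32: 32 = 2 × 16; 33 = 3 × 11 — both composite.
So n = 32 is the smallest counterexample.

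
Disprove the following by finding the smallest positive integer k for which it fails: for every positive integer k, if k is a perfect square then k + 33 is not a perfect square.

k = 16

Check each positive integer k in order until k is a perfect square but k + 33 is a perfect square.
For k = 1, 4, 9 the conclusion holds.
k = 16: 16 = 4² and 16 + 33 = 49 = 7².
So k = 16 is the smallest counterexample.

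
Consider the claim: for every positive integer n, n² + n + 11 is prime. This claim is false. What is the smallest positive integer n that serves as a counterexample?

n = 10

For n = 1, 2, 3, 4, 5, 6, 7, 8, 9 the conclusion holds.
n = 10: n² + n + 11 = 121 = 11 × 11, composite.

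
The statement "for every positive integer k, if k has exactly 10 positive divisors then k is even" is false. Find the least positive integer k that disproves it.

We need the least positive integer k for which k has exactly 10 positive divisors but k is odd.
For k = 48, 80, 112, 162, 176, 208, 272, 304, 368 the conclusion holds.
k = 405: divisors of 405: 10 divisors; 405 is odd.

k = 405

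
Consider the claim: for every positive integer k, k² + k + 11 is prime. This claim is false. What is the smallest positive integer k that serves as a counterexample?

k = 10

We need the least positive integer k for which k² + k + 11 is not prime.
The first 9 eligible values, up to k = 9, all satisfy the conclusion.
k = 10: k² + k + 11 = 121 = 11 × 11, composite.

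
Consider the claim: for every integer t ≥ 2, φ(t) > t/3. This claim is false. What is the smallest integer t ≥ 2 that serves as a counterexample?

t = 6

We need the least integer t ≥ 2 for which the claim fails.
For t = 2, 3, 4, 5 the conclusion holds.
t = 6: φ(6) = 2 and 6/3 = 2, so φ(6) ≤ 6/3.
So t = 6 is the smallest counterexample.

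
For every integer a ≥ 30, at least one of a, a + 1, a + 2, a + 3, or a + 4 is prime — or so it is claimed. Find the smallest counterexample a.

a = 30: 31 is prime.
a = 31: 31 is prime.
a = 32: 32 = 2 × 16; 33 = 3 × 11; 34 = 2 × 17; 35 = 5 × 7; 36 = 2 × 18 — all composite.
Thus a = 32 disproves the claim, and no smaller a works.

a = 32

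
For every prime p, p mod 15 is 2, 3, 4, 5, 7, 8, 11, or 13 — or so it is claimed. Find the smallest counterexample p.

p = 29

For p = 2, 3, 5, 7, 11, 13, 17, 19, 23 the conclusion holds.
p = 29: 29 mod 15 = 14 — not in {2, 3, 4, 5, 7, 8, 11, 13}.
Hence p = 29 is a counterexample.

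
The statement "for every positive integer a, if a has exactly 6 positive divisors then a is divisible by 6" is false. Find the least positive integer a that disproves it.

We need the least positive integer a for which a has exactly 6 positive divisors but a is not divisible by 6.
For a = 12, 18 the conclusion holds.
a = 20: τ(20) = 6; 20 mod 6 = 2.

a = 20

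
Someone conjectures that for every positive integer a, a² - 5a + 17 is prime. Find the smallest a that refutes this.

a = 13

We need the least positive integer a for which a² - 5a + 17 is not prime.
For a = 1, 2, 3, 4, …, 10, 11, 12 the conclusion holds.
a = 13: a² - 5a + 17 = 121 = 11 × 11, composite.
Hence a = 13 is a counterexample.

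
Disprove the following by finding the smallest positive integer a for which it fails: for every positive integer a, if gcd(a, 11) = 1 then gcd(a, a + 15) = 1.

A counterexample is any positive integer a such that gcd(a, 11) = 1 but gcd(a, a + 15) > 1; we check each in order.
a = 1: gcd(1, 16) = 1.
a = 2: gcd(2, 17) = 1.
a = 3: gcd(3, 18) = 3.
So a = 3 is the smallest counterexample.

a = 3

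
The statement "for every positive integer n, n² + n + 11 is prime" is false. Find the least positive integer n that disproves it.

n = 10

The first 9 eligible values, up to n = 9, all satisfy the conclusion.
n = 10: n² + n + 11 = 121 = 11 × 11, composite.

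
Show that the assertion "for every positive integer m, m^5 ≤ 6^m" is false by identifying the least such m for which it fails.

m = 3

A counterexample is any positive integer m such that m^5 > 6^m; we check each in order.
m = 1: m^5 = 1 and 6^m = 6, so 1 ≤ 6.
m = 2: m^5 = 32 and 6^m = 36, so 32 ≤ 36.
m = 3: m^5 = 243 and 6^m = 216, so 243 > 216.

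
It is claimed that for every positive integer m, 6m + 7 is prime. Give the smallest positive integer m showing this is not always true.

m = 1: 6m + 7 = 13, prime.
m = 2: 6m + 7 = 19, prime.
m = 3: 6m + 7 = 25 = 5 × 5, composite.
So m = 3 is the smallest counterexample.

m = 3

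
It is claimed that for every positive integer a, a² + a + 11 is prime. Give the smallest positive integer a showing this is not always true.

a = 10

We need the least positive integer a for which a² + a + 11 is not prime.
For a = 1, 2, 3, 4, 5, 6, 7, 8, 9 the conclusion holds.
a = 10: a² + a + 11 = 121 = 11 × 11, composite.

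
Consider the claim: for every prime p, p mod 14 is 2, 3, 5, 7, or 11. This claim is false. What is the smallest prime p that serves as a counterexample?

p = 13

A counterexample is any prime p such that the claim fails; we check each in order.
p = 2: 2 mod 14 = 2.
p = 3: 3 mod 14 = 3.
p = 5: 5 mod 14 = 5.
p = 7: 7 mod 14 = 7.
p = 11: 11 mod 14 = 11.
p = 13: 13 mod 14 = 13 — not in {2, 3, 5, 7, 11}.
Thus p = 13 disproves the claim, and no smaller p works.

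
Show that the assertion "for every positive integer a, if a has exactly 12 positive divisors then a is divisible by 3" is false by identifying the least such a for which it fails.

We need the least positive integer a for which a has exactly 12 positive divisors but a is not divisible by 3.
a = 60: τ(60) = 12; 60 mod 3 = 0.
a = 72: τ(72) = 12; 72 mod 3 = 0.
a = 84: τ(84) = 12; 84 mod 3 = 0.
a = 90: τ(90) = 12; 90 mod 3 = 0.
a = 96: τ(96) = 12; 96 mod 3 = 0.
a = 108: τ(108) = 12; 108 mod 3 = 0.
a = 126: τ(126) = 12; 126 mod 3 = 0.
a = 132: τ(132) = 12; 132 mod 3 = 0.
a = 140: τ(140) = 12; 140 mod 3 = 2.
Hence a = 140 is a counterexample.

a = 140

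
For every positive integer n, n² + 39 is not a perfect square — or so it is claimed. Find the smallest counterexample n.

We need the least positive integer n for which n² + 39 is a perfect square.
For n = 1, 2, 3, 4 the conclusion holds.
n = 5: 5² + 39 = 64 = 8², a perfect square.
Thus n = 5 disproves the claim, and no smaller n works.

n = 5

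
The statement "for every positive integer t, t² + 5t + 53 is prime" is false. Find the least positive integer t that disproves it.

A counterexample is any positive integer t such that t² + 5t + 53 is not prime; we check each in order.
For t = 1, 2 the conclusion holds.
t = 3: t² + 5t + 53 = 77 = 7 × 11, composite.
Thus t = 3 disproves the claim, and no smaller t works.

t = 3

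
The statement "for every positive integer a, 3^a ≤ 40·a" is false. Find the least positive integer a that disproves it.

a = 5

We need the least positive integer a for which 3^a > 40·a.
For a = 1, 2, 3, 4 the conclusion holds.
a = 5: 3^a = 243 and 40·a = 200, so 243 > 200.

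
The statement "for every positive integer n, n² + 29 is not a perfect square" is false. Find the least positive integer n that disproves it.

We need the least positive integer n for which n² + 29 is a perfect square.
For n = 1, 2, 3, 4, …, 11, 12, 13 the conclusion holds.
n = 14: 14² + 29 = 225 = 15², a perfect square.

n = 14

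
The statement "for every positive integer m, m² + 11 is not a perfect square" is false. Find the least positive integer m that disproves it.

We need the least positive integer m for which m² + 11 is a perfect square.
For m = 1, 2, 3, 4 the conclusion holds.
m = 5: 5² + 11 = 36 = 6², a perfect square.

m = 5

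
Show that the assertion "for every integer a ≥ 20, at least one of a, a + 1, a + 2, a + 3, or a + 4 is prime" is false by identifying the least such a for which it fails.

For a = 20, 21, 22, 23 the conclusion holds.
a = 24: 24 = 2 × 12; 25 = 5 × 5; 26 = 2 × 13; 27 = 3 × 9; 28 = 2 × 14 — all composite.
Thus a = 24 disproves the claim, and no smaller a works.

a = 24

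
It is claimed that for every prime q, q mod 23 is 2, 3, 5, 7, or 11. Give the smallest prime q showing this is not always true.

We need the least prime q for which the claim fails.
The first 5 eligible values, up to q = 11, all satisfy the conclusion.
q = 13: 13 mod 23 = 13 — not in {2, 3, 5, 7, 11}.
So q = 13 is the smallest counterexample.

q = 13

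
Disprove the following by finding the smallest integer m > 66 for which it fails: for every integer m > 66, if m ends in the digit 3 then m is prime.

A counterexample is any integer m > 66 such that m ends in the digit 3 but m is not prime; we check each in order.
m = 73: 73 ends in 3 and is prime.
m = 83: 83 ends in 3 and is prime.
m = 93: 93 ends in 3; 93 = 3 × 31, composite.
So m = 93 is the smallest counterexample.

m = 93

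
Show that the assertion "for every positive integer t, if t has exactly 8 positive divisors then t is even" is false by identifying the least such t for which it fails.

t = 105

A counterexample is any positive integer t such that t has exactly 8 positive divisors but t is odd; we check each in order.
The first 12 eligible values, up to t = 104, all satisfy the conclusion.
t = 105: divisors of 105: 1, 3, 5, 7, 15, 21, 35, 105; 105 is odd.
Hence t = 105 is a counterexample.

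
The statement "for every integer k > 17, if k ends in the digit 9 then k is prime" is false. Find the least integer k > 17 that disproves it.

For k = 19, 29 the conclusion holds.
k = 39: 39 ends in 9; 39 = 3 × 13, composite.
Thus k = 39 disproves the claim, and no smaller k works.

k = 39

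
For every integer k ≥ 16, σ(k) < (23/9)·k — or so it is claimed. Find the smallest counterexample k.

Check each integer k ≥ 16 in order until the claim fails.
For k = 16, 17, 18, 19, …, 45, 46, 47 the conclusion holds.
k = 48: σ(48) = 124; 124 ≥ 368/3.
So k = 48 is the smallest counterexample.

k = 48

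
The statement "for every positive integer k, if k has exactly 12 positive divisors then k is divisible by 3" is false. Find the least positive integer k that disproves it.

The first 8 eligible values, up to k = 132, all satisfy the conclusion.
k = 140: τ(140) = 12; 140 mod 3 = 2.
So k = 140 is the smallest counterexample.

k = 140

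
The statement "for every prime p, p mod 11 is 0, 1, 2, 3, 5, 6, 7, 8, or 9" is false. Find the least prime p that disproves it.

A counterexample is any prime p such that the claim fails; we check each in order.
The first 11 eligible values, up to p = 31, all satisfy the conclusion.
p = 37: 37 mod 11 = 4 — not in {0, 1, 2, 3, 5, 6, 7, 8, 9}.

p = 37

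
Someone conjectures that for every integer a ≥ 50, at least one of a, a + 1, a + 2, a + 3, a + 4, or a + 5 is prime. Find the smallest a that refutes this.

A counterexample is any integer a ≥ 50 such that a, a + 1, a + 2, a + 3, a + 4, a + 5 are all composite; we check each in order.
For a = 50, 51, 52, 53, …, 87, 88, 89 the conclusion holds.
a = 90: 90 = 2 × 45; 91 = 7 × 13; 92 = 2 × 46; 93 = 3 × 31; 94 = 2 × 47; 95 = 5 × 19 — all composite.

a = 90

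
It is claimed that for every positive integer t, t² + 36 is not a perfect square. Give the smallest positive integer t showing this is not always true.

t = 8

Check each positive integer t in order until t² + 36 is a perfect square.
t = 1: 1² + 36 = 37, not a perfect square.
t = 2: 2² + 36 = 40, not a perfect square.
t = 3: 3² + 36 = 45, not a perfect square.
t = 4: 4² + 36 = 52, not a perfect square.
t = 5: 5² + 36 = 61, not a perfect square.
t = 6: 6² + 36 = 72, not a perfect square.
t = 7: 7² + 36 = 85, not a perfect square.
t = 8: 8² + 36 = 100 = 10², a perfect square.
So t = 8 is the smallest counterexample.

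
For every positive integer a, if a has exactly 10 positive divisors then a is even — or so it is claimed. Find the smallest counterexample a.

a = 405

Check each positive integer a in order until a has exactly 10 positive divisors but a is odd.
The first 9 eligible values, up to a = 368, all satisfy the conclusion.
a = 405: divisors of 405: 10 divisors; 405 is odd.
So a = 405 is the smallest counterexample.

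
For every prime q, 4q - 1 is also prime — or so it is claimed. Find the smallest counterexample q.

q = 7

q = 2: 4q - 1 = 7, prime.
q = 3: 4q - 1 = 11, prime.
q = 5: 4q - 1 = 19, prime.
q = 7: 4q - 1 = 27 = 3 × 9, not prime.
Thus q = 7 disproves the claim, and no smaller q works.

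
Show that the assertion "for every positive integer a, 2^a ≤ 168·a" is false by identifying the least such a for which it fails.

a = 11

We need the least positive integer a for which 2^a > 168·a.
For a = 1, 2, 3, 4, 5, 6, 7, 8, 9, 10 the conclusion holds.
a = 11: 2^a = 2048 and 168·a = 1848, so 2048 > 1848.
Hence a = 11 is a counterexample.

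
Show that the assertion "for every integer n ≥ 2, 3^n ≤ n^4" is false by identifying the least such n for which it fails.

We need the least integer n ≥ 2 for which 3^n > n^4.
n = 2: 3^n = 9 and n^4 = 16, so 9 ≤ 16.
n = 3: 3^n = 27 and n^4 = 81, so 27 ≤ 81.
n = 4: 3^n = 81 and n^4 = 256, so 81 ≤ 256.
n = 5: 3^n = 243 and n^4 = 625, so 243 ≤ 625.
n = 6: 3^n = 729 and n^4 = 1296, so 729 ≤ 1296.
n = 7: 3^n = 2187 and n^4 = 2401, so 2187 ≤ 2401.
n = 8: 3^n = 6561 and n^4 = 4096, so 6561 > 4096.
Hence n = 8 is a counterexample.

n = 8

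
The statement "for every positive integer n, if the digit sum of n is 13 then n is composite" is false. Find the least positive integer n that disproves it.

For n = 49, 58 the conclusion holds.
n = 67: digit sum 13; 67 is prime, not composite.
Hence n = 67 is a counterexample.

n = 67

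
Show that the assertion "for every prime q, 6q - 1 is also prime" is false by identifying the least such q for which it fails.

q = 11

We need the least prime q for which 6q - 1 is not prime.
q = 2: 6q - 1 = 11, prime.
q = 3: 6q - 1 = 17, prime.
q = 5: 6q - 1 = 29, prime.
q = 7: 6q - 1 = 41, prime.
q = 11: 6q - 1 = 65 = 5 × 13, not prime.
Hence q = 11 is a counterexample.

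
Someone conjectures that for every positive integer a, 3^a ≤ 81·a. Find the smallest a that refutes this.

For a = 1, 2, 3, 4, 5 the conclusion holds.
a = 6: 3^a = 729 and 81·a = 486, so 729 > 486.

a = 6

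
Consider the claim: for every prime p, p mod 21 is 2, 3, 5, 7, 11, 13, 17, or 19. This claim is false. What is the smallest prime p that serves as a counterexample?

p = 29

Check each prime p in order until the claim fails.
The first 9 eligible values, up to p = 23, all satisfy the conclusion.
p = 29: 29 mod 21 = 8 — not in {2, 3, 5, 7, 11, 13, 17, 19}.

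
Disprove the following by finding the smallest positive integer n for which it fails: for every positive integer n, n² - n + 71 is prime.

Check each positive integer n in order until n² - n + 71 is not prime.
For n = 1, 2 the conclusion holds.
n = 3: n² - n + 71 = 77 = 7 × 11, composite.
So n = 3 is the smallest counterexample.

n = 3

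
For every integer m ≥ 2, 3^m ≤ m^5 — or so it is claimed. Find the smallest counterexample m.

m = 11

A counterexample is any integer m ≥ 2 such that 3^m > m^5; we check each in order.
For m = 2, 3, 4, 5, 6, 7, 8, 9, 10 the conclusion holds.
m = 11: 3^m = 177147 and m^5 = 161051, so 177147 > 161051.
So m = 11 is the smallest counterexample.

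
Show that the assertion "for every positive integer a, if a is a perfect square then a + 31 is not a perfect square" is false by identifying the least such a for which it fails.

a = 225

Check each positive integer a in order until a is a perfect square but a + 31 is a perfect square.
For a = 1, 4, 9, 16, …, 144, 169, 196 the conclusion holds.
a = 225: 225 = 15² and 225 + 31 = 256 = 16².
Hence a = 225 is a counterexample.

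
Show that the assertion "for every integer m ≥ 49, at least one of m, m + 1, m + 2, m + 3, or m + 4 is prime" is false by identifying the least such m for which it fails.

Check each integer m ≥ 49 in order until m, m + 1, m + 2, m + 3, m + 4 are all composite.
m = 49: 53 is prime.
m = 50: 53 is prime.
m = 51: 53 is prime.
m = 52: 53 is prime.
m = 53: 53 is prime.
m = 54: 54 = 2 × 27; 55 = 5 × 11; 56 = 2 × 28; 57 = 3 × 19; 58 = 2 × 29 — all composite.

m = 54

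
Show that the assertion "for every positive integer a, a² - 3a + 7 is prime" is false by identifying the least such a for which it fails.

a = 6

A counterexample is any positive integer a such that a² - 3a + 7 is not prime; we check each in order.
a = 1: a² - 3a + 7 = 5, prime.
a = 2: a² - 3a + 7 = 5, prime.
a = 3: a² - 3a + 7 = 7, prime.
a = 4: a² - 3a + 7 = 11, prime.
a = 5: a² - 3a + 7 = 17, prime.
a = 6: a² - 3a + 7 = 25 = 5 × 5, composite.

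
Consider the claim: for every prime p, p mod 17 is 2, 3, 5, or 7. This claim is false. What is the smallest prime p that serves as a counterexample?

Check each prime p in order until the claim fails.
For p = 2, 3, 5, 7 the conclusion holds.
p = 11: 11 mod 17 = 11 — not in {2, 3, 5, 7}.

p = 11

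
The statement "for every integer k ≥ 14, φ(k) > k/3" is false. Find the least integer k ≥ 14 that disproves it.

k = 18

For k = 14, 15, 16, 17 the conclusion holds.
k = 18: φ(18) = 6 and 18/3 = 6, so φ(18) ≤ 18/3.
So k = 18 is the smallest counterexample.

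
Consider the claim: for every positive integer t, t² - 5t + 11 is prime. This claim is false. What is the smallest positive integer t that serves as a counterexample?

t = 7

A counterexample is any positive integer t such that t² - 5t + 11 is not prime; we check each in order.
For t = 1, 2, 3, 4, 5, 6 the conclusion holds.
t = 7: t² - 5t + 11 = 25 = 5 × 5, composite.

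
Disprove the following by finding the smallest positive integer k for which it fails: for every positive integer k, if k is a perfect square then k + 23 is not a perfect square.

k = 121

A counterexample is any positive integer k such that k is a perfect square but k + 23 is a perfect square; we check each in order.
For k = 1, 4, 9, 16, 25, 36, 49, 64, 81, 100 the conclusion holds.
k = 121: 121 = 11² and 121 + 23 = 144 = 12².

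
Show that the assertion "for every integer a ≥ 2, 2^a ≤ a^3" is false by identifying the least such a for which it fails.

a = 10

a = 2: 2^a = 4 and a^3 = 8, so 4 ≤ 8.
a = 3: 2^a = 8 and a^3 = 27, so 8 ≤ 27.
a = 4: 2^a = 16 and a^3 = 64, so 16 ≤ 64.
a = 5: 2^a = 32 and a^3 = 125, so 32 ≤ 125.
a = 6: 2^a = 64 and a^3 = 216, so 64 ≤ 216.
a = 7: 2^a = 128 and a^3 = 343, so 128 ≤ 343.
a = 8: 2^a = 256 and a^3 = 512, so 256 ≤ 512.
a = 9: 2^a = 512 and a^3 = 729, so 512 ≤ 729.
a = 10: 2^a = 1024 and a^3 = 1000, so 1024 > 1000.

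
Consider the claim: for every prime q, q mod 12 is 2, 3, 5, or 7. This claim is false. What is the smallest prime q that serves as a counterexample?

The first 4 eligible values, up to q = 7, all satisfy the conclusion.
q = 11: 11 mod 12 = 11 — not in {2, 3, 5, 7}.

q = 11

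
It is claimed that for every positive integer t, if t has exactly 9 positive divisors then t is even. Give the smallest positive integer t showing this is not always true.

t = 225

Check each positive integer t in order until t has exactly 9 positive divisors but t is odd.
t = 36: divisors of 36: 9 divisors; 36 is even.
t = 100: divisors of 100: 9 divisors; 100 is even.
t = 196: divisors of 196: 9 divisors; 196 is even.
t = 225: divisors of 225: 9 divisors; 225 is odd.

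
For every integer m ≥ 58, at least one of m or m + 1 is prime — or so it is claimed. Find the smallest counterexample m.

A counterexample is any integer m ≥ 58 such that m, m + 1 are both composite; we check each in order.
m = 58: 59 is prime.
m = 59: 59 is prime.
m = 60: 61 is prime.
m = 61: 61 is prime.
m = 62: 62 = 2 × 31; 63 = 3 × 21 — both composite.

m = 62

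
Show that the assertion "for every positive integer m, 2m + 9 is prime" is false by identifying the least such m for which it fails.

m = 3

m = 1: 2m + 9 = 11, prime.
m = 2: 2m + 9 = 13, prime.
m = 3: 2m + 9 = 15 = 3 × 5, composite.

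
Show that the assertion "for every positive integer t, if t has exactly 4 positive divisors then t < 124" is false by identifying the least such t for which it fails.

We need the least positive integer t for which t has exactly 4 positive divisors but the claim fails.
The first 39 eligible values, up to t = 123, all satisfy the conclusion.
t = 125: τ(125) = 4; 125 ≥ 124.

t = 125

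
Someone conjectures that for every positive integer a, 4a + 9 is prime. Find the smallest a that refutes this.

a = 3

A counterexample is any positive integer a such that 4a + 9 is not prime; we check each in order.
For a = 1, 2 the conclusion holds.
a = 3: 4a + 9 = 21 = 3 × 7, composite.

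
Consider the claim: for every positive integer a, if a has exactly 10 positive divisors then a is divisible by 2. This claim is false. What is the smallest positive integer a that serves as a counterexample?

For a = 48, 80, 112, 162, 176, 208, 272, 304, 368 the conclusion holds.
a = 405: τ(405) = 10; 405 mod 2 = 1.
Hence a = 405 is a counterexample.

a = 405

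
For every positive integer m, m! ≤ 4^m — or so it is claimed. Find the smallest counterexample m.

m = 9

A counterexample is any positive integer m such that m! > 4^m; we check each in order.
m = 1: m! = 1 and 4^m = 4, so 1 ≤ 4.
m = 2: m! = 2 and 4^m = 16, so 2 ≤ 16.
m = 3: m! = 6 and 4^m = 64, so 6 ≤ 64.
m = 4: m! = 24 and 4^m = 256, so 24 ≤ 256.
m = 5: m! = 120 and 4^m = 1024, so 120 ≤ 1024.
m = 6: m! = 720 and 4^m = 4096, so 720 ≤ 4096.
m = 7: m! = 5040 and 4^m = 16384, so 5040 ≤ 16384.
m = 8: m! = 40320 and 4^m = 65536, so 40320 ≤ 65536.
m = 9: m! = 362880 and 4^m = 262144, so 362880 > 262144.
Hence m = 9 is a counterexample.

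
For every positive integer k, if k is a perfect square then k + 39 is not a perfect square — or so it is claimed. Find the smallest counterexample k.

Check each positive integer k in order until k is a perfect square but k + 39 is a perfect square.
The first 4 eligible values, up to k = 16, all satisfy the conclusion.
k = 25: 25 = 5² and 25 + 39 = 64 = 8².
Thus k = 25 disproves the claim, and no smaller k works.

k = 25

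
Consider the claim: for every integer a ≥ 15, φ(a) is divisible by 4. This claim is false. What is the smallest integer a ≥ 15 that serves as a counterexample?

a = 18

A counterexample is any integer a ≥ 15 such that φ(a) is not divisible by 4; we check each in order.
a = 15: φ(15) = 8; 8 mod 4 = 0.
a = 16: φ(16) = 8; 8 mod 4 = 0.
a = 17: φ(17) = 16; 16 mod 4 = 0.
a = 18: φ(18) = 6; 6 mod 4 = 2.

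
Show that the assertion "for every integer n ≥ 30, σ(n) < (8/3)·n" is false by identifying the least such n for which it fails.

We need the least integer n ≥ 30 for which the claim fails.
For n = 30, 31, 32, 33, …, 57, 58, 59 the conclusion holds.
n = 60: σ(60) = 168; 168 ≥ 160.
Thus n = 60 disproves the claim, and no smaller n works.

n = 60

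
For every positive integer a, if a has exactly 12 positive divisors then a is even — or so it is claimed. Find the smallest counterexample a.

a = 315

We need the least positive integer a for which a has exactly 12 positive divisors but a is odd.
For a = 60, 72, 84, 90, …, 294, 306, 308 the conclusion holds.
a = 315: divisors of 315: 12 divisors; 315 is odd.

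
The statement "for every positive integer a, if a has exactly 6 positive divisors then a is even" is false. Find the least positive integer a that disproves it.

a = 45

We need the least positive integer a for which a has exactly 6 positive divisors but a is odd.
The first 6 eligible values, up to a = 44, all satisfy the conclusion.
a = 45: divisors of 45: 1, 3, 5, 9, 15, 45; 45 is odd.
Hence a = 45 is a counterexample.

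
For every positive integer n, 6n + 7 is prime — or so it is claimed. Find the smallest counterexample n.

n = 3

For n = 1, 2 the conclusion holds.
n = 3: 6n + 7 = 25 = 5 × 5, composite.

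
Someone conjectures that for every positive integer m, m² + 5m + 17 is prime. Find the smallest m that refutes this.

We need the least positive integer m for which m² + 5m + 17 is not prime.
The first 7 eligible values, up to m = 7, all satisfy the conclusion.
m = 8: m² + 5m + 17 = 121 = 11 × 11, composite.
Hence m = 8 is a counterexample.

m = 8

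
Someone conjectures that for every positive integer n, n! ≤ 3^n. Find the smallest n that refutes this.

n = 7

A counterexample is any positive integer n such that n! > 3^n; we check each in order.
n = 1: n! = 1 and 3^n = 3, so 1 ≤ 3.
n = 2: n! = 2 and 3^n = 9, so 2 ≤ 9.
n = 3: n! = 6 and 3^n = 27, so 6 ≤ 27.
n = 4: n! = 24 and 3^n = 81, so 24 ≤ 81.
n = 5: n! = 120 and 3^n = 243, so 120 ≤ 243.
n = 6: n! = 720 and 3^n = 729, so 720 ≤ 729.
n = 7: n! = 5040 and 3^n = 2187, so 5040 > 2187.
Hence n = 7 is a counterexample.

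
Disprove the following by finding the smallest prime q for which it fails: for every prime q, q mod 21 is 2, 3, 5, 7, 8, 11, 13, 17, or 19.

q = 31

We need the least prime q for which the claim fails.
The first 10 eligible values, up to q = 29, all satisfy the conclusion.
q = 31: 31 mod 21 = 10 — not in {2, 3, 5, 7, 8, 11, 13, 17, 19}.
Hence q = 31 is a counterexample.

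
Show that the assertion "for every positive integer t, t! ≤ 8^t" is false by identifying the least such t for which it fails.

We need the least positive integer t for which t! > 8^t.
For t = 1, 2, 3, 4, …, 17, 18, 19 the conclusion holds.
t = 20: t! = 2432902008176640000 and 8^t = 1152921504606846976, so 2432902008176640000 > 1152921504606846976.

t = 20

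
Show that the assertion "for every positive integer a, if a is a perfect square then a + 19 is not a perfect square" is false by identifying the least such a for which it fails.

Check each positive integer a in order until a is a perfect square but a + 19 is a perfect square.
For a = 1, 4, 9, 16, 25, 36, 49, 64 the conclusion holds.
a = 81: 81 = 9² and 81 + 19 = 100 = 10².
So a = 81 is the smallest counterexample.

a = 81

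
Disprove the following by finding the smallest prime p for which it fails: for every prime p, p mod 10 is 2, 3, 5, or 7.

We need the least prime p for which the claim fails.
p = 2: 2 mod 10 = 2.
p = 3: 3 mod 10 = 3.
p = 5: 5 mod 10 = 5.
p = 7: 7 mod 10 = 7.
p = 11: 11 mod 10 = 1 — not in {2, 3, 5, 7}.
Thus p = 11 disproves the claim, and no smaller p works.

p = 11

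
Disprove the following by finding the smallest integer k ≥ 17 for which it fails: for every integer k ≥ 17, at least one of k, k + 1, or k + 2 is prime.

We need the least integer k ≥ 17 for which k, k + 1, k + 2 are all composite.
k = 17: 17 is prime.
k = 18: 19 is prime.
k = 19: 19 is prime.
k = 20: 20 = 2 × 10; 21 = 3 × 7; 22 = 2 × 11 — all composite.

k = 20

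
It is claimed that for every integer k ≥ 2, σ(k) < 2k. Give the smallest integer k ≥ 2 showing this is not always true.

k = 6

A counterexample is any integer k ≥ 2 such that the claim fails; we check each in order.
The first 4 eligible values, up to k = 5, all satisfy the conclusion.
k = 6: σ(6) = 12; 12 ≥ 12.
Thus k = 6 disproves the claim, and no smaller k works.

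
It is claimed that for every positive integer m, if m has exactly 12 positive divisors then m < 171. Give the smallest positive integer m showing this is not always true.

m = 198

We need the least positive integer m for which m has exactly 12 positive divisors but the claim fails.
The first 12 eligible values, up to m = 160, all satisfy the conclusion.
m = 198: τ(198) = 12; 198 ≥ 171.
Hence m = 198 is a counterexample.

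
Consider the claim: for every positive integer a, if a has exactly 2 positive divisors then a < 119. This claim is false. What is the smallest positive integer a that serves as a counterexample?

For a = 2, 3, 5, 7, …, 107, 109, 113 the conclusion holds.
a = 127: τ(127) = 2; 127 ≥ 119.
Hence a = 127 is a counterexample.

a = 127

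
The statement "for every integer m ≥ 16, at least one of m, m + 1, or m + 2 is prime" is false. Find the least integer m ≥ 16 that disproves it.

Check each integer m ≥ 16 in order until m, m + 1, m + 2 are all composite.
For m = 16, 17, 18, 19 the conclusion holds.
m = 20: 20 = 2 × 10; 21 = 3 × 7; 22 = 2 × 11 — all composite.
So m = 20 is the smallest counterexample.

m = 20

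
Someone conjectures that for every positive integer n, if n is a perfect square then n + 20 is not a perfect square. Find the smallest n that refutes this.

A counterexample is any positive integer n such that n is a perfect square but n + 20 is a perfect square; we check each in order.
n = 1: 1 + 20 = 21, not a perfect square.
n = 4: 4 + 20 = 24, not a perfect square.
n = 9: 9 + 20 = 29, not a perfect square.
n = 16: 16 = 4² and 16 + 20 = 36 = 6².

n = 16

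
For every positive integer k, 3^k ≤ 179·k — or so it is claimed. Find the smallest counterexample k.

k = 7

A counterexample is any positive integer k such that 3^k > 179·k; we check each in order.
For k = 1, 2, 3, 4, 5, 6 the conclusion holds.
k = 7: 3^k = 2187 and 179·k = 1253, so 2187 > 1253.
Thus k = 7 disproves the claim, and no smaller k works.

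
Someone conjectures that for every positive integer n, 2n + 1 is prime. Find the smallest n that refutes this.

n = 4

For n = 1, 2, 3 the conclusion holds.
n = 4: 2n + 1 = 9 = 3 × 3, composite.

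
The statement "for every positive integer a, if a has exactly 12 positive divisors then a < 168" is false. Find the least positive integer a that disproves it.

A counterexample is any positive integer a such that a has exactly 12 positive divisors but the claim fails; we check each in order.
For a = 60, 72, 84, 90, …, 150, 156, 160 the conclusion holds.
a = 198: τ(198) = 12; 198 ≥ 168.

a = 198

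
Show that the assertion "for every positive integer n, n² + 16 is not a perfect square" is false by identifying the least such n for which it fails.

A counterexample is any positive integer n such that n² + 16 is a perfect square; we check each in order.
n = 1: 1² + 16 = 17, not a perfect square.
n = 2: 2² + 16 = 20, not a perfect square.
n = 3: 3² + 16 = 25 = 5², a perfect square.

n = 3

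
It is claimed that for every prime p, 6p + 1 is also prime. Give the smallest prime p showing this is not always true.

p = 19

We need the least prime p for which 6p + 1 is not prime.
For p = 2, 3, 5, 7, 11, 13, 17 the conclusion holds.
p = 19: 6p + 1 = 115 = 5 × 23, not prime.
Thus p = 19 disproves the claim, and no smaller p works.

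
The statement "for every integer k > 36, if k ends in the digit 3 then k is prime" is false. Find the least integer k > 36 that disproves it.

k = 63

A counterexample is any integer k > 36 such that k ends in the digit 3 but k is not prime; we check each in order.
k = 43: 43 ends in 3 and is prime.
k = 53: 53 ends in 3 and is prime.
k = 63: 63 ends in 3; 63 = 3 × 21, composite.
So k = 63 is the smallest counterexample.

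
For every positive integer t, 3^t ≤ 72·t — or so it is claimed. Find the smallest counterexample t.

t = 6

t = 1: 3^t = 3 and 72·t = 72, so 3 ≤ 72.
t = 2: 3^t = 9 and 72·t = 144, so 9 ≤ 144.
t = 3: 3^t = 27 and 72·t = 216, so 27 ≤ 216.
t = 4: 3^t = 81 and 72·t = 288, so 81 ≤ 288.
t = 5: 3^t = 243 and 72·t = 360, so 243 ≤ 360.
t = 6: 3^t = 729 and 72·t = 432, so 729 > 432.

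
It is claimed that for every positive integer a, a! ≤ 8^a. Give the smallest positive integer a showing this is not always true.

a = 20

A counterexample is any positive integer a such that a! > 8^a; we check each in order.
The first 19 eligible values, up to a = 19, all satisfy the conclusion.
a = 20: a! = 2432902008176640000 and 8^a = 1152921504606846976, so 2432902008176640000 > 1152921504606846976.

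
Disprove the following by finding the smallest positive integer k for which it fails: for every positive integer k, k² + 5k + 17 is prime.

For k = 1, 2, 3, 4, 5, 6, 7 the conclusion holds.
k = 8: k² + 5k + 17 = 121 = 11 × 11, composite.

k = 8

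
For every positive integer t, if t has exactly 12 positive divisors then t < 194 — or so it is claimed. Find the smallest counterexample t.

t = 198

For t = 60, 72, 84, 90, …, 150, 156, 160 the conclusion holds.
t = 198: τ(198) = 12; 198 ≥ 194.
So t = 198 is the smallest counterexample.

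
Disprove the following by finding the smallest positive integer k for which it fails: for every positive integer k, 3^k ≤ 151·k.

A counterexample is any positive integer k such that 3^k > 151·k; we check each in order.
k = 1: 3^k = 3 and 151·k = 151, so 3 ≤ 151.
k = 2: 3^k = 9 and 151·k = 302, so 9 ≤ 302.
k = 3: 3^k = 27 and 151·k = 453, so 27 ≤ 453.
k = 4: 3^k = 81 and 151·k = 604, so 81 ≤ 604.
k = 5: 3^k = 243 and 151·k = 755, so 243 ≤ 755.
k = 6: 3^k = 729 and 151·k = 906, so 729 ≤ 906.
k = 7: 3^k = 2187 and 151·k = 1057, so 2187 > 1057.
Hence k = 7 is a counterexample.

k = 7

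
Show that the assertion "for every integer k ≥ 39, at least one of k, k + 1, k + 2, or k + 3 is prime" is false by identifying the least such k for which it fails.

k = 48

A counterexample is any integer k ≥ 39 such that k, k + 1, k + 2, k + 3 are all composite; we check each in order.
For k = 39, 40, 41, 42, 43, 44, 45, 46, 47 the conclusion holds.
k = 48: 48 = 2 × 24; 49 = 7 × 7; 50 = 2 × 25; 51 = 3 × 17 — all composite.
So k = 48 is the smallest counterexample.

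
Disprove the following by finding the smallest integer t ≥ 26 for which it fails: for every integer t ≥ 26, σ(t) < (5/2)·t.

t = 36

Check each integer t ≥ 26 in order until the claim fails.
The first 10 eligible values, up to t = 35, all satisfy the conclusion.
t = 36: σ(36) = 91; 91 ≥ 90.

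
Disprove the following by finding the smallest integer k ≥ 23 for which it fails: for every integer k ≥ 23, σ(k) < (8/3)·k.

For k = 23, 24, 25, 26, …, 57, 58, 59 the conclusion holds.
k = 60: σ(60) = 168; 168 ≥ 160.

k = 60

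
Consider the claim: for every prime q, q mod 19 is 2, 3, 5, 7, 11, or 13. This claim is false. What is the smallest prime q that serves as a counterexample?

q = 17

A counterexample is any prime q such that the claim fails; we check each in order.
q = 2: 2 mod 19 = 2.
q = 3: 3 mod 19 = 3.
q = 5: 5 mod 19 = 5.
q = 7: 7 mod 19 = 7.
q = 11: 11 mod 19 = 11.
q = 13: 13 mod 19 = 13.
q = 17: 17 mod 19 = 17 — not in {2, 3, 5, 7, 11, 13}.
So q = 17 is the smallest counterexample.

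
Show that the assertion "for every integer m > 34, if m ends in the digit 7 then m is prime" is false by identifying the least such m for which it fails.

m = 57

We need the least integer m > 34 for which m ends in the digit 7 but m is not prime.
For m = 37, 47 the conclusion holds.
m = 57: 57 ends in 7; 57 = 3 × 19, composite.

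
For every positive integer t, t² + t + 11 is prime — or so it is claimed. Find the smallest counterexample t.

Check each positive integer t in order until t² + t + 11 is not prime.
For t = 1, 2, 3, 4, 5, 6, 7, 8, 9 the conclusion holds.
t = 10: t² + t + 11 = 121 = 11 × 11, composite.
Thus t = 10 disproves the claim, and no smaller t works.

t = 10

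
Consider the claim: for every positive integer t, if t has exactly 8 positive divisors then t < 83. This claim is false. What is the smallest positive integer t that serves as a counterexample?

Check each positive integer t in order until t has exactly 8 positive divisors but the claim fails.
For t = 24, 30, 40, 42, 54, 56, 66, 70, 78 the conclusion holds.
t = 88: τ(88) = 8; 88 ≥ 83.

t = 88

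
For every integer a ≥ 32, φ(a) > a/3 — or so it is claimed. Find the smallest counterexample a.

a = 36

For a = 32, 33, 34, 35 the conclusion holds.
a = 36: φ(36) = 12 and 36/3 = 12, so φ(36) ≤ 36/3.
Thus a = 36 disproves the claim, and no smaller a works.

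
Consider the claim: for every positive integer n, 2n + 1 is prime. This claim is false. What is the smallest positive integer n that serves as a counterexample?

n = 4

We need the least positive integer n for which 2n + 1 is not prime.
n = 1: 2n + 1 = 3, prime.
n = 2: 2n + 1 = 5, prime.
n = 3: 2n + 1 = 7, prime.
n = 4: 2n + 1 = 9 = 3 × 3, composite.
Hence n = 4 is a counterexample.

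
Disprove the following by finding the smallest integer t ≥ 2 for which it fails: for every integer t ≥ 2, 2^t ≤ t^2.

t = 5

We need the least integer t ≥ 2 for which 2^t > t^2.
For t = 2, 3, 4 the conclusion holds.
t = 5: 2^t = 32 and t^2 = 25, so 32 > 25.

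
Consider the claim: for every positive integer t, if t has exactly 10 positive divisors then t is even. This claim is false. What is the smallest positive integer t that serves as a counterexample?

Check each positive integer t in order until t has exactly 10 positive divisors but t is odd.
For t = 48, 80, 112, 162, 176, 208, 272, 304, 368 the conclusion holds.
t = 405: divisors of 405: 10 divisors; 405 is odd.
So t = 405 is the smallest counterexample.

t = 405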